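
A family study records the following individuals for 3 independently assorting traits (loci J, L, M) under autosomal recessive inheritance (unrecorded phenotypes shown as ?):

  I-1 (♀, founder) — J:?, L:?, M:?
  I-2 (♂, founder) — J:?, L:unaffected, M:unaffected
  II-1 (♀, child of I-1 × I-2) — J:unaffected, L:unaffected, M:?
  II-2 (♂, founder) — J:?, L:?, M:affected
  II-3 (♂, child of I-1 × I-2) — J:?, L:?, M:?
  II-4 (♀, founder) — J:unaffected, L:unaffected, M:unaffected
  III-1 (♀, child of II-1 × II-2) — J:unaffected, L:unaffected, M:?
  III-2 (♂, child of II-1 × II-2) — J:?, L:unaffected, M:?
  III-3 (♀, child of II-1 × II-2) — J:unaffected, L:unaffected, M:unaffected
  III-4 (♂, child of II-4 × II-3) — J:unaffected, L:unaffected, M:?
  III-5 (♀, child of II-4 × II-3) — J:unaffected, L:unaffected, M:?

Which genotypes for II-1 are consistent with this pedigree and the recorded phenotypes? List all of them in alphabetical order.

II-1 ∈ {JJ LL MM, JJ LL Mm, JJ Ll MM, JJ Ll Mm, Jj LL MM, Jj LL Mm, Jj Ll MM, Jj Ll Mm}

J/I-1 ? ·: JJ|Jj|jj
J/I-2 ? ·: JJ|Jj|jj
J/II-1 un I-1×I-2: JJ|Jj
J/II-2 ? ·: JJ|Jj|jj
J/II-3 ? I-1×I-2: JJ|Jj|jj
J/II-4 un ·: JJ|Jj
J/III-1 un II-1×II-2: JJ|Jj
J/III-2 ? II-1×II-2: JJ|Jj|jj
J/III-3 un II-1×II-2: JJ|Jj
J/III-4 un II-4×II-3: JJ|Jj
J/III-5 un II-4×II-3: JJ|Jj
⇒ J over [I-1,I-2,II-1,II-2,II-3,II-4,III-1,III-2,III-3,III-4,III-5]: 2154 consistent
L/I-1 ? ·: LL|Ll|ll
L/I-2 un ·: LL|Ll
L/II-1 un I-1×I-2: LL|Ll
L/II-2 ? ·: LL|Ll|ll
L/II-3 ? I-1×I-2: LL|Ll|ll
L/II-4 un ·: LL|Ll
L/III-1 un II-1×II-2: LL|Ll
L/III-2 un II-1×II-2: LL|Ll
L/III-3 un II-1×II-2: LL|Ll
L/III-4 un II-4×II-3: LL|Ll
L/III-5 un II-4×II-3: LL|Ll
⇒ L over [I-1,I-2,II-1,II-2,II-3,II-4,III-1,III-2,III-3,III-4,III-5]: 1463 consistent
M/I-1 ? ·: MM|Mm|mm
M/I-2 un ·: MM|Mm
M/II-1 ? I-1×I-2: MM|Mm
M/II-2 aff ·: mm
M/II-3 ? I-1×I-2: MM|Mm|mm
M/II-4 un ·: MM|Mm
M/III-1 ? II-1×II-2: Mm|mm
M/III-2 ? II-1×II-2: Mm|mm
M/III-3 un II-1×II-2: Mm
M/III-4 ? II-4×II-3: MM|Mm|mm
M/III-5 ? II-4×II-3: MM|Mm|mm
⇒ M over [I-1,I-2,II-1,II-2,II-3,II-4,III-1,III-2,III-3,III-4,III-5]: 424 consistent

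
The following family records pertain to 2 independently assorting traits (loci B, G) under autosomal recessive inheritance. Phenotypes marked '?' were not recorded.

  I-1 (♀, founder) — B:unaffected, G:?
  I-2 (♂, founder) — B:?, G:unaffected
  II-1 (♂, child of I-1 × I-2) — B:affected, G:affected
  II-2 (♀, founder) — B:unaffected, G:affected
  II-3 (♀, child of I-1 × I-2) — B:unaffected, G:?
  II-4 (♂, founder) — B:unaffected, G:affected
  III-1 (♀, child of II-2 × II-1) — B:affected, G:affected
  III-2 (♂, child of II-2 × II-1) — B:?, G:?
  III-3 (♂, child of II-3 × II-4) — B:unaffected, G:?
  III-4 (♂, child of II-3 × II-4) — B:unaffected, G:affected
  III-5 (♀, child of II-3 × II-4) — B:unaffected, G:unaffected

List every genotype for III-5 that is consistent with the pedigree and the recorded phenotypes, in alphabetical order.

III-5 ∈ {BB Gg, Bb Gg}

B/I-1 un ·: Bb
B/I-2 ? ·: Bb|bb
B/II-1 aff I-1×I-2: bb
B/II-2 un ·: Bb
B/II-3 un I-1×I-2: BB|Bb
B/II-4 un ·: BB|Bb
B/III-1 aff II-2×II-1: bb
B/III-2 ? II-2×II-1: Bb|bb
B/III-3 un II-3×II-4: BB|Bb
B/III-4 un II-3×II-4: BB|Bb
B/III-5 un II-3×II-4: BB|Bb
⇒ B over [I-1,I-2,II-1,II-2,II-3,II-4,III-1,III-2,III-3,III-4,III-5]: 82 consistent
G/I-1 ? ·: Gg|gg
G/I-2 un ·: Gg
G/II-1 aff I-1×I-2: gg
G/II-2 aff ·: gg
G/II-3 ? I-1×I-2: Gg
G/II-4 aff ·: gg
G/III-1 aff II-2×II-1: gg
G/III-2 ? II-2×II-1: gg
G/III-3 ? II-3×II-4: Gg|gg
G/III-4 aff II-3×II-4: gg
G/III-5 un II-3×II-4: Gg
⇒ G over [I-1,I-2,II-1,II-2,II-3,II-4,III-1,III-2,III-3,III-4,III-5]: 4 consistent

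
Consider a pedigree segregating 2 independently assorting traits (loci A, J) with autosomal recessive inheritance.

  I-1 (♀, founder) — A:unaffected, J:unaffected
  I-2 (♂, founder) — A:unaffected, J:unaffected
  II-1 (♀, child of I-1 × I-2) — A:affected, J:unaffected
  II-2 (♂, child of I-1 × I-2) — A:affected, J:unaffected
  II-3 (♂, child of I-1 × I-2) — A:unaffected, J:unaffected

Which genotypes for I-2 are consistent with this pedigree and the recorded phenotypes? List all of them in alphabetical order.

A/I-1 un ·: Aa
A/I-2 un ·: Aa
A/II-1 aff I-1×I-2: aa
A/II-2 aff I-1×I-2: aa
A/II-3 un I-1×I-2: AA|Aa
⇒ A over [I-1,I-2,II-1,II-2,II-3]: 2 consistent
J/I-1 un ·: JJ|Jj
J/I-2 un ·: JJ|Jj
J/II-1 un I-1×I-2: JJ|Jj
J/II-2 un I-1×I-2: JJ|Jj
J/II-3 un I-1×I-2: JJ|Jj
⇒ J over [I-1,I-2,II-1,II-2,II-3]: 25 consistent

I-2 ∈ {Aa JJ, Aa Jj}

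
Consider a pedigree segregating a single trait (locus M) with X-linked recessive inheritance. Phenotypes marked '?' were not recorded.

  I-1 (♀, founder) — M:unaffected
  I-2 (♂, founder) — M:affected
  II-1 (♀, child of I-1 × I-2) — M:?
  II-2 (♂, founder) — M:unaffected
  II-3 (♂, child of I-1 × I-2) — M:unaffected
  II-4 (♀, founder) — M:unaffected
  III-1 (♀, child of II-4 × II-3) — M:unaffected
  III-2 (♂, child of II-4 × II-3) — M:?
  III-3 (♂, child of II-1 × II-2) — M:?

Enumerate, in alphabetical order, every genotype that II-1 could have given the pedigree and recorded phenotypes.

II-1 ∈ {X^MX^m, X^mX^m}

M/I-1 un ·: X^MX^M|X^MX^m
M/I-2 aff ·: X^mY
M/II-1 ? I-1×I-2: X^MX^m|X^mX^m
M/II-2 un ·: X^MY
M/II-3 un I-1×I-2: X^MY
M/II-4 un ·: X^MX^M|X^MX^m
M/III-1 un II-4×II-3: X^MX^M|X^MX^m
M/III-2 ? II-4×II-3: X^MY|X^mY
M/III-3 ? II-1×II-2: X^MY|X^mY
⇒ M over [I-1,I-2,II-1,II-2,II-3,II-4,III-1,III-2,III-3]: 25 consistent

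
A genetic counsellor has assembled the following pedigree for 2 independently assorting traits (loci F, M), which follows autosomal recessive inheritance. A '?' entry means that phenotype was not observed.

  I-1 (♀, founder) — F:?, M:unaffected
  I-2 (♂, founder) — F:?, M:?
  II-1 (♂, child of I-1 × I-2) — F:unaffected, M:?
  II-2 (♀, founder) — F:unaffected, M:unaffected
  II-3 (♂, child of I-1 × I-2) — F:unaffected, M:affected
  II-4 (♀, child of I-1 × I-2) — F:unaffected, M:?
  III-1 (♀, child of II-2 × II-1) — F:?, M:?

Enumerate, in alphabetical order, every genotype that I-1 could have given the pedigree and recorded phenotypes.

F/I-1 ? ·: FF|Ff|ff
F/I-2 ? ·: FF|Ff|ff
F/II-1 un I-1×I-2: FF|Ff
F/II-2 un ·: FF|Ff
F/II-3 un I-1×I-2: FF|Ff
F/II-4 un I-1×I-2: FF|Ff
F/III-1 ? II-2×II-1: FF|Ff|ff
⇒ F over [I-1,I-2,II-1,II-2,II-3,II-4,III-1]: 119 consistent
M/I-1 un ·: Mm
M/I-2 ? ·: Mm|mm
M/II-1 ? I-1×I-2: MM|Mm|mm
M/II-2 un ·: MM|Mm
M/II-3 aff I-1×I-2: mm
M/II-4 ? I-1×I-2: MM|Mm|mm
M/III-1 ? II-2×II-1: MM|Mm|mm
⇒ M over [I-1,I-2,II-1,II-2,II-3,II-4,III-1]: 49 consistent

I-1 ∈ {FF Mm, Ff Mm, ff Mm}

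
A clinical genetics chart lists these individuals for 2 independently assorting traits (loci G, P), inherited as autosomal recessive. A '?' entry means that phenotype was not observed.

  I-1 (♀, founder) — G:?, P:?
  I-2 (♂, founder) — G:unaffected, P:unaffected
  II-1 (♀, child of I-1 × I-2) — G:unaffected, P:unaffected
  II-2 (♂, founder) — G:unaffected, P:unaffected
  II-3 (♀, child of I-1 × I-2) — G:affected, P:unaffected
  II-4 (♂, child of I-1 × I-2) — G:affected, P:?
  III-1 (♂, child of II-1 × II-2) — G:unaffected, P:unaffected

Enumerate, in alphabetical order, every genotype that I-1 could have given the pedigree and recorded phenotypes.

I-1 ∈ {Gg PP, Gg Pp, Gg pp, gg PP, gg Pp, gg pp}

G/I-1 ? ·: Gg|gg
G/I-2 un ·: Gg
G/II-1 un I-1×I-2: GG|Gg
G/II-2 un ·: GG|Gg
G/II-3 aff I-1×I-2: gg
G/II-4 aff I-1×I-2: gg
G/III-1 un II-1×II-2: GG|Gg
⇒ G over [I-1,I-2,II-1,II-2,II-3,II-4,III-1]: 11 consistent
P/I-1 ? ·: PP|Pp|pp
P/I-2 un ·: PP|Pp
P/II-1 un I-1×I-2: PP|Pp
P/II-2 un ·: PP|Pp
P/II-3 un I-1×I-2: PP|Pp
P/II-4 ? I-1×I-2: PP|Pp|pp
P/III-1 un II-1×II-2: PP|Pp
⇒ P over [I-1,I-2,II-1,II-2,II-3,II-4,III-1]: 113 consistent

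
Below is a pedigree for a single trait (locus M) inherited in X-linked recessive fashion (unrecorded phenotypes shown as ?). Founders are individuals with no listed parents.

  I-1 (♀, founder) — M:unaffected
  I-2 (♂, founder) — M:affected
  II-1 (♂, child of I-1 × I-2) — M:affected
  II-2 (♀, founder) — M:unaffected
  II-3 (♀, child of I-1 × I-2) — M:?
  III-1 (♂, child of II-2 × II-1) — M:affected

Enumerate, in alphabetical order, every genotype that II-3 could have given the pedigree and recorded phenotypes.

II-3 ∈ {X^MX^m, X^mX^m}

M/I-1 un ·: X^MX^m
M/I-2 aff ·: X^mY
M/II-1 aff I-1×I-2: X^mY
M/II-2 un ·: X^MX^m
M/II-3 ? I-1×I-2: X^MX^m|X^mX^m
M/III-1 aff II-2×II-1: X^mY
⇒ M over [I-1,I-2,II-1,II-2,II-3,III-1]: 2 consistent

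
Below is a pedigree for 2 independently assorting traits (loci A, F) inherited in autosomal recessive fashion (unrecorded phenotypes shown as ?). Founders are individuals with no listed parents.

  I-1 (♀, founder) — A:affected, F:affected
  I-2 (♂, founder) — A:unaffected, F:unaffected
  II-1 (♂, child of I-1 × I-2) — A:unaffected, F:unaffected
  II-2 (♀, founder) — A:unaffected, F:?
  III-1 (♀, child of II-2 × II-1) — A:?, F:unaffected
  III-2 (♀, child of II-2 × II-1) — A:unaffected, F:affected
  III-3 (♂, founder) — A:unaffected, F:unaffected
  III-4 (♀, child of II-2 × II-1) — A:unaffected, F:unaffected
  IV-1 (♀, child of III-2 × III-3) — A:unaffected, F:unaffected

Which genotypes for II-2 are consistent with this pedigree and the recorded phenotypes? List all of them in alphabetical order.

II-2 ∈ {AA Ff, AA ff, Aa Ff, Aa ff}

A/I-1 aff ·: aa
A/I-2 un ·: AA|Aa
A/II-1 un I-1×I-2: Aa
A/II-2 un ·: AA|Aa
A/III-1 ? II-2×II-1: AA|Aa|aa
A/III-2 un II-2×II-1: AA|Aa
A/III-3 un ·: AA|Aa
A/III-4 un II-2×II-1: AA|Aa
A/IV-1 un III-2×III-3: AA|Aa
⇒ A over [I-1,I-2,II-1,II-2,III-1,III-2,III-3,III-4,IV-1]: 140 consistent
F/I-1 aff ·: ff
F/I-2 un ·: FF|Ff
F/II-1 un I-1×I-2: Ff
F/II-2 ? ·: Ff|ff
F/III-1 un II-2×II-1: FF|Ff
F/III-2 aff II-2×II-1: ff
F/III-3 un ·: FF|Ff
F/III-4 un II-2×II-1: FF|Ff
F/IV-1 un III-2×III-3: Ff
⇒ F over [I-1,I-2,II-1,II-2,III-1,III-2,III-3,III-4,IV-1]: 20 consistent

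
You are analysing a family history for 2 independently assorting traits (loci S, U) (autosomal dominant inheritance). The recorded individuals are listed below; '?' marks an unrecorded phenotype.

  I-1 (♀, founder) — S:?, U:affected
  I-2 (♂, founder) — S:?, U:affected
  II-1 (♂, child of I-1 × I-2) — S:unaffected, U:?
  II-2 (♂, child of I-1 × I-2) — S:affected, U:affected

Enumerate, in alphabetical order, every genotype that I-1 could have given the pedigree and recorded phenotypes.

S/I-1 ? ·: ss|Ss
S/I-2 ? ·: ss|Ss
S/II-1 un I-1×I-2: ss
S/II-2 aff I-1×I-2: Ss|SS
⇒ S over [I-1,I-2,II-1,II-2]: 4 consistent
U/I-1 aff ·: Uu|UU
U/I-2 aff ·: Uu|UU
U/II-1 ? I-1×I-2: uu|Uu|UU
U/II-2 aff I-1×I-2: Uu|UU
⇒ U over [I-1,I-2,II-1,II-2]: 15 consistent

I-1 ∈ {Ss UU, Ss Uu, ss UU, ss Uu}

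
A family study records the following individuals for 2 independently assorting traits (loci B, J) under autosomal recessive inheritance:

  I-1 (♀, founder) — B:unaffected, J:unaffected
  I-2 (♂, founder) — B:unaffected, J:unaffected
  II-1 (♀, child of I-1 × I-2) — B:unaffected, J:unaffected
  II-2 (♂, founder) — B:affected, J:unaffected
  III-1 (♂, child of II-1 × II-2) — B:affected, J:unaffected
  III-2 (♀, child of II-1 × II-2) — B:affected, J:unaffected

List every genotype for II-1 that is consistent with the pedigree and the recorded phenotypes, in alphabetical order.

II-1 ∈ {Bb JJ, Bb Jj}

B/I-1 un ·: BB|Bb
B/I-2 un ·: BB|Bb
B/II-1 un I-1×I-2: Bb
B/II-2 aff ·: bb
B/III-1 aff II-1×II-2: bb
B/III-2 aff II-1×II-2: bb
⇒ B over [I-1,I-2,II-1,II-2,III-1,III-2]: 3 consistent
J/I-1 un ·: JJ|Jj
J/I-2 un ·: JJ|Jj
J/II-1 un I-1×I-2: JJ|Jj
J/II-2 un ·: JJ|Jj
J/III-1 un II-1×II-2: JJ|Jj
J/III-2 un II-1×II-2: JJ|Jj
⇒ J over [I-1,I-2,II-1,II-2,III-1,III-2]: 44 consistent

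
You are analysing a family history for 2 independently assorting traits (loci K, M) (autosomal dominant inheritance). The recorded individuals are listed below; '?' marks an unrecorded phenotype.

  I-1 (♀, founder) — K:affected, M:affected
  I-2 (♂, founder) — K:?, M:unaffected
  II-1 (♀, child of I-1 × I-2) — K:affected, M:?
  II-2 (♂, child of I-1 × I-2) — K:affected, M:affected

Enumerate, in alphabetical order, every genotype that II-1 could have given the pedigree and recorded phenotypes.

K/I-1 aff ·: Kk|KK
K/I-2 ? ·: kk|Kk|KK
K/II-1 aff I-1×I-2: Kk|KK
K/II-2 aff I-1×I-2: Kk|KK
⇒ K over [I-1,I-2,II-1,II-2]: 15 consistent
M/I-1 aff ·: Mm|MM
M/I-2 un ·: mm
M/II-1 ? I-1×I-2: mm|Mm
M/II-2 aff I-1×I-2: Mm
⇒ M over [I-1,I-2,II-1,II-2]: 3 consistent

II-1 ∈ {KK Mm, KK mm, Kk Mm, Kk mm}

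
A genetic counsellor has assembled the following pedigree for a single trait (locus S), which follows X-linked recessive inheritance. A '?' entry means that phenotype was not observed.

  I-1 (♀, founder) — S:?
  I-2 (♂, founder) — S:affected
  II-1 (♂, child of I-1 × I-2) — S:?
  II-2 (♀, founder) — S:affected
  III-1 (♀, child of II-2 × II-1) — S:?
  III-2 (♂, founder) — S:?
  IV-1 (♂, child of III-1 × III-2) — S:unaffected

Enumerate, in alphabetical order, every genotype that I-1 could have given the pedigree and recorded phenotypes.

S/I-1 ? ·: X^SX^S|X^SX^s
S/I-2 aff ·: X^sY
S/II-1 ? I-1×I-2: X^SY
S/II-2 aff ·: X^sX^s
S/III-1 ? II-2×II-1: X^SX^s
S/III-2 ? ·: X^SY|X^sY
S/IV-1 un III-1×III-2: X^SY
⇒ S over [I-1,I-2,II-1,II-2,III-1,III-2,IV-1]: 4 consistent

I-1 ∈ {X^SX^S, X^SX^s}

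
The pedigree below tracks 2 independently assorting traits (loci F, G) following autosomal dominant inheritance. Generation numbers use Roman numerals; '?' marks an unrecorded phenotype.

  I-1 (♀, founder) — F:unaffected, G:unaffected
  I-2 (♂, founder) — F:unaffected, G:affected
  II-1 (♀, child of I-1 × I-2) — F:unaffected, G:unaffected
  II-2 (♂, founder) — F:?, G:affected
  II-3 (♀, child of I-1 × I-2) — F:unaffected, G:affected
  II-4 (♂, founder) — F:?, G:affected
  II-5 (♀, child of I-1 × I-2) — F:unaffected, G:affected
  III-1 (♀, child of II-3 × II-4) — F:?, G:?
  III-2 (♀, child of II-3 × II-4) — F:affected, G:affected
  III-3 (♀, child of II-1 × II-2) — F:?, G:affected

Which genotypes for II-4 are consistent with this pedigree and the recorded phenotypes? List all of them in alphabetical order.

II-4 ∈ {FF GG, FF Gg, Ff GG, Ff Gg}

F/I-1 un ·: ff
F/I-2 un ·: ff
F/II-1 un I-1×I-2: ff
F/II-2 ? ·: ff|Ff|FF
F/II-3 un I-1×I-2: ff
F/II-4 ? ·: Ff|FF
F/II-5 un I-1×I-2: ff
F/III-1 ? II-3×II-4: ff|Ff
F/III-2 aff II-3×II-4: Ff
F/III-3 ? II-1×II-2: ff|Ff
⇒ F over [I-1,I-2,II-1,II-2,II-3,II-4,II-5,III-1,III-2,III-3]: 12 consistent
G/I-1 un ·: gg
G/I-2 aff ·: Gg
G/II-1 un I-1×I-2: gg
G/II-2 aff ·: Gg|GG
G/II-3 aff I-1×I-2: Gg
G/II-4 aff ·: Gg|GG
G/II-5 aff I-1×I-2: Gg
G/III-1 ? II-3×II-4: gg|Gg|GG
G/III-2 aff II-3×II-4: Gg|GG
G/III-3 aff II-1×II-2: Gg
⇒ G over [I-1,I-2,II-1,II-2,II-3,II-4,II-5,III-1,III-2,III-3]: 20 consistent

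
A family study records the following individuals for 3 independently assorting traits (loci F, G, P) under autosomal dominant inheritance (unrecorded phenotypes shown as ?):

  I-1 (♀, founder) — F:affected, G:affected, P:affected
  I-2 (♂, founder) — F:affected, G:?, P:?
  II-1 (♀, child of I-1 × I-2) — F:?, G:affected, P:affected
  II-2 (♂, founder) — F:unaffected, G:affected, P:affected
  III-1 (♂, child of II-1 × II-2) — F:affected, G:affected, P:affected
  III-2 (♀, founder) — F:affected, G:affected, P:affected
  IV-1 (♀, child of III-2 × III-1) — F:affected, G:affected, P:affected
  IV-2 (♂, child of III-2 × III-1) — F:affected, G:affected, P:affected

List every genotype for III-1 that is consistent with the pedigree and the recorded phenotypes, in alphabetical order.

F/I-1 aff ·: Ff|FF
F/I-2 aff ·: Ff|FF
F/II-1 ? I-1×I-2: Ff|FF
F/II-2 un ·: ff
F/III-1 aff II-1×II-2: Ff
F/III-2 aff ·: Ff|FF
F/IV-1 aff III-2×III-1: Ff|FF
F/IV-2 aff III-2×III-1: Ff|FF
⇒ F over [I-1,I-2,II-1,II-2,III-1,III-2,IV-1,IV-2]: 56 consistent
G/I-1 aff ·: Gg|GG
G/I-2 ? ·: gg|Gg|GG
G/II-1 aff I-1×I-2: Gg|GG
G/II-2 aff ·: Gg|GG
G/III-1 aff II-1×II-2: Gg|GG
G/III-2 aff ·: Gg|GG
G/IV-1 aff III-2×III-1: Gg|GG
G/IV-2 aff III-2×III-1: Gg|GG
⇒ G over [I-1,I-2,II-1,II-2,III-1,III-2,IV-1,IV-2]: 202 consistent
P/I-1 aff ·: Pp|PP
P/I-2 ? ·: pp|Pp|PP
P/II-1 aff I-1×I-2: Pp|PP
P/II-2 aff ·: Pp|PP
P/III-1 aff II-1×II-2: Pp|PP
P/III-2 aff ·: Pp|PP
P/IV-1 aff III-2×III-1: Pp|PP
P/IV-2 aff III-2×III-1: Pp|PP
⇒ P over [I-1,I-2,II-1,II-2,III-1,III-2,IV-1,IV-2]: 202 consistent

III-1 ∈ {Ff GG PP, Ff GG Pp, Ff Gg PP, Ff Gg Pp}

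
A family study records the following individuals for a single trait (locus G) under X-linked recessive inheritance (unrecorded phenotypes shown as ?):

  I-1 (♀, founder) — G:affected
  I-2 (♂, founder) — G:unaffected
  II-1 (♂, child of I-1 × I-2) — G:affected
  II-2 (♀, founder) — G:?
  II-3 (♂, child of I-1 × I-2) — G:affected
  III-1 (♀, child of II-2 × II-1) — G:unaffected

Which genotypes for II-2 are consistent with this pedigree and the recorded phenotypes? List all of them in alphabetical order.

G/I-1 aff ·: X^gX^g
G/I-2 un ·: X^GY
G/II-1 aff I-1×I-2: X^gY
G/II-2 ? ·: X^GX^G|X^GX^g
G/II-3 aff I-1×I-2: X^gY
G/III-1 un II-2×II-1: X^GX^g
⇒ G over [I-1,I-2,II-1,II-2,II-3,III-1]: 2 consistent

II-2 ∈ {X^GX^G, X^GX^g}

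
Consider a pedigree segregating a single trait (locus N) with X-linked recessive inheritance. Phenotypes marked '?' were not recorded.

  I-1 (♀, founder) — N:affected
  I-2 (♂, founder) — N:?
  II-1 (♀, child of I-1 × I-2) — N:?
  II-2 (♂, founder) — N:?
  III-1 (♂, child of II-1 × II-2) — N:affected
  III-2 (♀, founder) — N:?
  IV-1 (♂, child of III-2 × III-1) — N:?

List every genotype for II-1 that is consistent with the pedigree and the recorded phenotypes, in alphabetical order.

II-1 ∈ {X^NX^n, X^nX^n}

N/I-1 aff ·: X^nX^n
N/I-2 ? ·: X^NY|X^nY
N/II-1 ? I-1×I-2: X^NX^n|X^nX^n
N/II-2 ? ·: X^NY|X^nY
N/III-1 aff II-1×II-2: X^nY
N/III-2 ? ·: X^NX^N|X^NX^n|X^nX^n
N/IV-1 ? III-2×III-1: X^NY|X^nY
⇒ N over [I-1,I-2,II-1,II-2,III-1,III-2,IV-1]: 16 consistent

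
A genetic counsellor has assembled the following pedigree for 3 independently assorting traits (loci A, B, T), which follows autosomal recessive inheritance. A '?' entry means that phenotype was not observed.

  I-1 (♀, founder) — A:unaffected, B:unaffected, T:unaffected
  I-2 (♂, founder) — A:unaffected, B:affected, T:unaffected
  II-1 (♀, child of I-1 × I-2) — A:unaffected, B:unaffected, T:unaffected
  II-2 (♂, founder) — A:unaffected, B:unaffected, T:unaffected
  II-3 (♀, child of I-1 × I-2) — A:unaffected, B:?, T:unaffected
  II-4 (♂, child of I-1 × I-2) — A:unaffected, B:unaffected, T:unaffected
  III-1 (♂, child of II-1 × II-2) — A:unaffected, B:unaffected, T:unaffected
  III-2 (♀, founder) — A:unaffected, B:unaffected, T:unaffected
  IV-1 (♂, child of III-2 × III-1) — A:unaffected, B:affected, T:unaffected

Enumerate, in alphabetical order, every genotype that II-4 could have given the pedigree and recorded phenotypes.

II-4 ∈ {AA Bb TT, AA Bb Tt, Aa Bb TT, Aa Bb Tt}

A/I-1 un ·: AA|Aa
A/I-2 un ·: AA|Aa
A/II-1 un I-1×I-2: AA|Aa
A/II-2 un ·: AA|Aa
A/II-3 un I-1×I-2: AA|Aa
A/II-4 un I-1×I-2: AA|Aa
A/III-1 un II-1×II-2: AA|Aa
A/III-2 un ·: AA|Aa
A/IV-1 un III-2×III-1: AA|Aa
⇒ A over [I-1,I-2,II-1,II-2,II-3,II-4,III-1,III-2,IV-1]: 298 consistent
B/I-1 un ·: BB|Bb
B/I-2 aff ·: bb
B/II-1 un I-1×I-2: Bb
B/II-2 un ·: BB|Bb
B/II-3 ? I-1×I-2: Bb|bb
B/II-4 un I-1×I-2: Bb
B/III-1 un II-1×II-2: Bb
B/III-2 un ·: Bb
B/IV-1 aff III-2×III-1: bb
⇒ B over [I-1,I-2,II-1,II-2,II-3,II-4,III-1,III-2,IV-1]: 6 consistent
T/I-1 un ·: TT|Tt
T/I-2 un ·: TT|Tt
T/II-1 un I-1×I-2: TT|Tt
T/II-2 un ·: TT|Tt
T/II-3 un I-1×I-2: TT|Tt
T/II-4 un I-1×I-2: TT|Tt
T/III-1 un II-1×II-2: TT|Tt
T/III-2 un ·: TT|Tt
T/IV-1 un III-2×III-1: TT|Tt
⇒ T over [I-1,I-2,II-1,II-2,II-3,II-4,III-1,III-2,IV-1]: 298 consistent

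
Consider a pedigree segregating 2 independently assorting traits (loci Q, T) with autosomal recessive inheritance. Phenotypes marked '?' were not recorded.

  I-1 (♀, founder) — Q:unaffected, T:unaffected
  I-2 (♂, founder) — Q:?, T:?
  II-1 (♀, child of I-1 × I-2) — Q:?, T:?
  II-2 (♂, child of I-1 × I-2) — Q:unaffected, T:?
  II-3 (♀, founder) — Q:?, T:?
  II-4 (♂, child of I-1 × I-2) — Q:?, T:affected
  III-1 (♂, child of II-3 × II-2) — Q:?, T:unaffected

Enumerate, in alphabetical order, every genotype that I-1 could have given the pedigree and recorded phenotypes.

Q/I-1 un ·: QQ|Qq
Q/I-2 ? ·: QQ|Qq|qq
Q/II-1 ? I-1×I-2: QQ|Qq|qq
Q/II-2 un I-1×I-2: QQ|Qq
Q/II-3 ? ·: QQ|Qq|qq
Q/II-4 ? I-1×I-2: QQ|Qq|qq
Q/III-1 ? II-3×II-2: QQ|Qq|qq
⇒ Q over [I-1,I-2,II-1,II-2,II-3,II-4,III-1]: 226 consistent
T/I-1 un ·: Tt
T/I-2 ? ·: Tt|tt
T/II-1 ? I-1×I-2: TT|Tt|tt
T/II-2 ? I-1×I-2: TT|Tt|tt
T/II-3 ? ·: TT|Tt|tt
T/II-4 aff I-1×I-2: tt
T/III-1 un II-3×II-2: TT|Tt
⇒ T over [I-1,I-2,II-1,II-2,II-3,II-4,III-1]: 47 consistent

I-1 ∈ {QQ Tt, Qq Tt}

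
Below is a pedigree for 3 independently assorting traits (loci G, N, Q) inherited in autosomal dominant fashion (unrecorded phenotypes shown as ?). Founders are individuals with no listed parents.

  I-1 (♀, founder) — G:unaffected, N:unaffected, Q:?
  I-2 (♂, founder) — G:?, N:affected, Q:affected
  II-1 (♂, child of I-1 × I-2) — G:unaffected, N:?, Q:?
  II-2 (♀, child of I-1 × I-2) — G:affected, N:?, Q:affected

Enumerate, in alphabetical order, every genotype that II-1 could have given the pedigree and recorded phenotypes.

II-1 ∈ {gg Nn QQ, gg Nn Qq, gg Nn qq, gg nn QQ, gg nn Qq, gg nn qq}

G/I-1 un ·: gg
G/I-2 ? ·: Gg
G/II-1 un I-1×I-2: gg
G/II-2 aff I-1×I-2: Gg
⇒ G over [I-1,I-2,II-1,II-2]: 1 consistent
N/I-1 un ·: nn
N/I-2 aff ·: Nn|NN
N/II-1 ? I-1×I-2: nn|Nn
N/II-2 ? I-1×I-2: nn|Nn
⇒ N over [I-1,I-2,II-1,II-2]: 5 consistent
Q/I-1 ? ·: qq|Qq|QQ
Q/I-2 aff ·: Qq|QQ
Q/II-1 ? I-1×I-2: qq|Qq|QQ
Q/II-2 aff I-1×I-2: Qq|QQ
⇒ Q over [I-1,I-2,II-1,II-2]: 18 consistent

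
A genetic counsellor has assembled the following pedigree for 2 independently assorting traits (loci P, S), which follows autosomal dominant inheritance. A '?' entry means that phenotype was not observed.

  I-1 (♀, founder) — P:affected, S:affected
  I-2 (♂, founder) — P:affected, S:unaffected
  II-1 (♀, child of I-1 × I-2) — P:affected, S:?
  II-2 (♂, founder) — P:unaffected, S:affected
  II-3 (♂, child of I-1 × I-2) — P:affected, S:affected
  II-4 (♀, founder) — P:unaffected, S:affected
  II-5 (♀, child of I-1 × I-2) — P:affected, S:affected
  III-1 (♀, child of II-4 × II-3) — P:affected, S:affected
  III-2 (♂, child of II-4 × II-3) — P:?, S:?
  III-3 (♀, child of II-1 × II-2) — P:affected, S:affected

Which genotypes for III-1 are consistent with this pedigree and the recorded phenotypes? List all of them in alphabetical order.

III-1 ∈ {Pp SS, Pp Ss}

P/I-1 aff ·: Pp|PP
P/I-2 aff ·: Pp|PP
P/II-1 aff I-1×I-2: Pp|PP
P/II-2 un ·: pp
P/II-3 aff I-1×I-2: Pp|PP
P/II-4 un ·: pp
P/II-5 aff I-1×I-2: Pp|PP
P/III-1 aff II-4×II-3: Pp
P/III-2 ? II-4×II-3: pp|Pp
P/III-3 aff II-1×II-2: Pp
⇒ P over [I-1,I-2,II-1,II-2,II-3,II-4,II-5,III-1,III-2,III-3]: 37 consistent
S/I-1 aff ·: Ss|SS
S/I-2 un ·: ss
S/II-1 ? I-1×I-2: ss|Ss
S/II-2 aff ·: Ss|SS
S/II-3 aff I-1×I-2: Ss
S/II-4 aff ·: Ss|SS
S/II-5 aff I-1×I-2: Ss
S/III-1 aff II-4×II-3: Ss|SS
S/III-2 ? II-4×II-3: ss|Ss|SS
S/III-3 aff II-1×II-2: Ss|SS
⇒ S over [I-1,I-2,II-1,II-2,II-3,II-4,II-5,III-1,III-2,III-3]: 100 consistent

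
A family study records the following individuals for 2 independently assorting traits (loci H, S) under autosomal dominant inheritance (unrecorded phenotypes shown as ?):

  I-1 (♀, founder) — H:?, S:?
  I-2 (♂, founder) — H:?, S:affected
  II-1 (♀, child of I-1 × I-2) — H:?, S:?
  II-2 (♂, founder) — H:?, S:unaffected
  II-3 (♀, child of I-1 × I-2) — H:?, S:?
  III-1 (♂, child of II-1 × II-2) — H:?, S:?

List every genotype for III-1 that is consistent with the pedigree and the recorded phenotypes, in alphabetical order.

H/I-1 ? ·: hh|Hh|HH
H/I-2 ? ·: hh|Hh|HH
H/II-1 ? I-1×I-2: hh|Hh|HH
H/II-2 ? ·: hh|Hh|HH
H/II-3 ? I-1×I-2: hh|Hh|HH
H/III-1 ? II-1×II-2: hh|Hh|HH
⇒ H over [I-1,I-2,II-1,II-2,II-3,III-1]: 155 consistent
S/I-1 ? ·: ss|Ss|SS
S/I-2 aff ·: Ss|SS
S/II-1 ? I-1×I-2: ss|Ss|SS
S/II-2 un ·: ss
S/II-3 ? I-1×I-2: ss|Ss|SS
S/III-1 ? II-1×II-2: ss|Ss
⇒ S over [I-1,I-2,II-1,II-2,II-3,III-1]: 33 consistent

III-1 ∈ {HH Ss, HH ss, Hh Ss, Hh ss, hh Ss, hh ss}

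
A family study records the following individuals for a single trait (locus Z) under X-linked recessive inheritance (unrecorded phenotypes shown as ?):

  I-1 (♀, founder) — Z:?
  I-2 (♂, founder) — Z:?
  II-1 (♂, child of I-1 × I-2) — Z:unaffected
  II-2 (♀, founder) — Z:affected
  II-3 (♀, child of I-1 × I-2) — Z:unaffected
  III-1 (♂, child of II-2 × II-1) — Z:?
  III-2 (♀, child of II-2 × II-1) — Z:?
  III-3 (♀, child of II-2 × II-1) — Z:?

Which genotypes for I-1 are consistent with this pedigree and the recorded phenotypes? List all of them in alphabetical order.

Z/I-1 ? ·: X^ZX^Z|X^ZX^z
Z/I-2 ? ·: X^ZY|X^zY
Z/II-1 un I-1×I-2: X^ZY
Z/II-2 aff ·: X^zX^z
Z/II-3 un I-1×I-2: X^ZX^Z|X^ZX^z
Z/III-1 ? II-2×II-1: X^zY
Z/III-2 ? II-2×II-1: X^ZX^z
Z/III-3 ? II-2×II-1: X^ZX^z
⇒ Z over [I-1,I-2,II-1,II-2,II-3,III-1,III-2,III-3]: 5 consistent

I-1 ∈ {X^ZX^Z, X^ZX^z}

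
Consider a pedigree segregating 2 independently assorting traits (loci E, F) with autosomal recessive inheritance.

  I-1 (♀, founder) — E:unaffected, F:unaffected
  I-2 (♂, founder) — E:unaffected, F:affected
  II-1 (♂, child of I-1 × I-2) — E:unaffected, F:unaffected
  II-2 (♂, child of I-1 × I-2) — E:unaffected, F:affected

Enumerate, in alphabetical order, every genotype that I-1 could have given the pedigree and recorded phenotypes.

E/I-1 un ·: EE|Ee
E/I-2 un ·: EE|Ee
E/II-1 un I-1×I-2: EE|Ee
E/II-2 un I-1×I-2: EE|Ee
⇒ E over [I-1,I-2,II-1,II-2]: 13 consistent
F/I-1 un ·: Ff
F/I-2 aff ·: ff
F/II-1 un I-1×I-2: Ff
F/II-2 aff I-1×I-2: ff
⇒ F over [I-1,I-2,II-1,II-2]: 1 consistent

I-1 ∈ {EE Ff, Ee Ff}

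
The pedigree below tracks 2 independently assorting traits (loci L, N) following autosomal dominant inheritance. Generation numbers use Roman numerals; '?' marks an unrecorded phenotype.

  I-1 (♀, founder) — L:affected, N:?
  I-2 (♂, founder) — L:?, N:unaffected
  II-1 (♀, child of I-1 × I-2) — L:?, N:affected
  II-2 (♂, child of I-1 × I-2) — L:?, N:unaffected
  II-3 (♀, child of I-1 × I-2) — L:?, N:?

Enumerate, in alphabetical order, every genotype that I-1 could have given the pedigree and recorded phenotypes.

L/I-1 aff ·: Ll|LL
L/I-2 ? ·: ll|Ll|LL
L/II-1 ? I-1×I-2: ll|Ll|LL
L/II-2 ? I-1×I-2: ll|Ll|LL
L/II-3 ? I-1×I-2: ll|Ll|LL
⇒ L over [I-1,I-2,II-1,II-2,II-3]: 53 consistent
N/I-1 ? ·: Nn
N/I-2 un ·: nn
N/II-1 aff I-1×I-2: Nn
N/II-2 un I-1×I-2: nn
N/II-3 ? I-1×I-2: nn|Nn
⇒ N over [I-1,I-2,II-1,II-2,II-3]: 2 consistent

I-1 ∈ {LL Nn, Ll Nn}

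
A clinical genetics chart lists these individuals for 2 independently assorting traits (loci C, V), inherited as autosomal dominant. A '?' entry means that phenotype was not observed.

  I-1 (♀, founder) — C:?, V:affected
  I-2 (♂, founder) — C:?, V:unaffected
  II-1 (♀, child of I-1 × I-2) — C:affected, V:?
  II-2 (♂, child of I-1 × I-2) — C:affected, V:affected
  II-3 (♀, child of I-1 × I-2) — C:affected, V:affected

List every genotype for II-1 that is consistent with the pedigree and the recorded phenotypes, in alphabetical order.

C/I-1 ? ·: cc|Cc|CC
C/I-2 ? ·: cc|Cc|CC
C/II-1 aff I-1×I-2: Cc|CC
C/II-2 aff I-1×I-2: Cc|CC
C/II-3 aff I-1×I-2: Cc|CC
⇒ C over [I-1,I-2,II-1,II-2,II-3]: 29 consistent
V/I-1 aff ·: Vv|VV
V/I-2 un ·: vv
V/II-1 ? I-1×I-2: vv|Vv
V/II-2 aff I-1×I-2: Vv
V/II-3 aff I-1×I-2: Vv
⇒ V over [I-1,I-2,II-1,II-2,II-3]: 3 consistent

II-1 ∈ {CC Vv, CC vv, Cc Vv, Cc vv}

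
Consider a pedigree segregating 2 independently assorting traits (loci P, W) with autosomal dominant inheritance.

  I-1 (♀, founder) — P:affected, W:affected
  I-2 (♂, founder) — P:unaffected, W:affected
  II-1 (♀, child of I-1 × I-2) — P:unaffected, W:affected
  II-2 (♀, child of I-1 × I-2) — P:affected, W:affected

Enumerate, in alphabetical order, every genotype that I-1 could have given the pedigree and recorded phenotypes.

I-1 ∈ {Pp WW, Pp Ww}

P/I-1 aff ·: Pp
P/I-2 un ·: pp
P/II-1 un I-1×I-2: pp
P/II-2 aff I-1×I-2: Pp
⇒ P over [I-1,I-2,II-1,II-2]: 1 consistent
W/I-1 aff ·: Ww|WW
W/I-2 aff ·: Ww|WW
W/II-1 aff I-1×I-2: Ww|WW
W/II-2 aff I-1×I-2: Ww|WW
⇒ W over [I-1,I-2,II-1,II-2]: 13 consistent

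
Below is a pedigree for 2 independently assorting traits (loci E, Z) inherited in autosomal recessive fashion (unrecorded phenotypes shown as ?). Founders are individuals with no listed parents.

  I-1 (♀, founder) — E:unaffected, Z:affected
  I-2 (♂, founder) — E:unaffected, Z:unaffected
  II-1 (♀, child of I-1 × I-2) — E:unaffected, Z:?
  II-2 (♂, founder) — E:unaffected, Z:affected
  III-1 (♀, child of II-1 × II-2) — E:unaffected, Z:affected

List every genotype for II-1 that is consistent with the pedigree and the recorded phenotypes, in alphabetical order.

II-1 ∈ {EE Zz, EE zz, Ee Zz, Ee zz}

E/I-1 un ·: EE|Ee
E/I-2 un ·: EE|Ee
E/II-1 un I-1×I-2: EE|Ee
E/II-2 un ·: EE|Ee
E/III-1 un II-1×II-2: EE|Ee
⇒ E over [I-1,I-2,II-1,II-2,III-1]: 24 consistent
Z/I-1 aff ·: zz
Z/I-2 un ·: ZZ|Zz
Z/II-1 ? I-1×I-2: Zz|zz
Z/II-2 aff ·: zz
Z/III-1 aff II-1×II-2: zz
⇒ Z over [I-1,I-2,II-1,II-2,III-1]: 3 consistent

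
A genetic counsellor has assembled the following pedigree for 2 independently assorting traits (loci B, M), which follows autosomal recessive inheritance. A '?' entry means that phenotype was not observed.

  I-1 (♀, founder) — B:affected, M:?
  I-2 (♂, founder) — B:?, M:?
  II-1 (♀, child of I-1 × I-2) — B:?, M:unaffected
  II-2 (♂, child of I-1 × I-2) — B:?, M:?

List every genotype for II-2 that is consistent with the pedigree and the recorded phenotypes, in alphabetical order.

II-2 ∈ {Bb MM, Bb Mm, Bb mm, bb MM, bb Mm, bb mm}

B/I-1 aff ·: bb
B/I-2 ? ·: BB|Bb|bb
B/II-1 ? I-1×I-2: Bb|bb
B/II-2 ? I-1×I-2: Bb|bb
⇒ B over [I-1,I-2,II-1,II-2]: 6 consistent
M/I-1 ? ·: MM|Mm|mm
M/I-2 ? ·: MM|Mm|mm
M/II-1 un I-1×I-2: MM|Mm
M/II-2 ? I-1×I-2: MM|Mm|mm
⇒ M over [I-1,I-2,II-1,II-2]: 21 consistent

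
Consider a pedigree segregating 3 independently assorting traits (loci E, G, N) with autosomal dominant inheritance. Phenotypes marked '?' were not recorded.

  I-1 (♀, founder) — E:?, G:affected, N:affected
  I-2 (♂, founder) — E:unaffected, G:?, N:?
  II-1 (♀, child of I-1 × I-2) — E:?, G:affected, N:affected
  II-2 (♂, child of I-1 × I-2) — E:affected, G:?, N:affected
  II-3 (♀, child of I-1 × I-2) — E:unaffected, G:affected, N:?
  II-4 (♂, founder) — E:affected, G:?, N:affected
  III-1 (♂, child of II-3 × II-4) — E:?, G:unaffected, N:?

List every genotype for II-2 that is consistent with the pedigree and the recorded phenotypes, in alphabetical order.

E/I-1 ? ·: Ee
E/I-2 un ·: ee
E/II-1 ? I-1×I-2: ee|Ee
E/II-2 aff I-1×I-2: Ee
E/II-3 un I-1×I-2: ee
E/II-4 aff ·: Ee|EE
E/III-1 ? II-3×II-4: ee|Ee
⇒ E over [I-1,I-2,II-1,II-2,II-3,II-4,III-1]: 6 consistent
G/I-1 aff ·: Gg|GG
G/I-2 ? ·: gg|Gg|GG
G/II-1 aff I-1×I-2: Gg|GG
G/II-2 ? I-1×I-2: gg|Gg|GG
G/II-3 aff I-1×I-2: Gg
G/II-4 ? ·: gg|Gg
G/III-1 un II-3×II-4: gg
⇒ G over [I-1,I-2,II-1,II-2,II-3,II-4,III-1]: 34 consistent
N/I-1 aff ·: Nn|NN
N/I-2 ? ·: nn|Nn|NN
N/II-1 aff I-1×I-2: Nn|NN
N/II-2 aff I-1×I-2: Nn|NN
N/II-3 ? I-1×I-2: nn|Nn|NN
N/II-4 aff ·: Nn|NN
N/III-1 ? II-3×II-4: nn|Nn|NN
⇒ N over [I-1,I-2,II-1,II-2,II-3,II-4,III-1]: 124 consistent

II-2 ∈ {Ee GG NN, Ee GG Nn, Ee Gg NN, Ee Gg Nn, Ee gg NN, Ee gg Nn}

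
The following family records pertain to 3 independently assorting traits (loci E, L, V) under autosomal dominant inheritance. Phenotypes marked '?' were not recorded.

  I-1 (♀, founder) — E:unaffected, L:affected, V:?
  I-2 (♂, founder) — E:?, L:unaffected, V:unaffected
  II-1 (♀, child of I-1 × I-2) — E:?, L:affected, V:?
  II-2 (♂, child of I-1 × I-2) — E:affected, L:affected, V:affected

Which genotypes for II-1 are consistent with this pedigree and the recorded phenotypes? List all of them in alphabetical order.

II-1 ∈ {Ee Ll Vv, Ee Ll vv, ee Ll Vv, ee Ll vv}

E/I-1 un ·: ee
E/I-2 ? ·: Ee|EE
E/II-1 ? I-1×I-2: ee|Ee
E/II-2 aff I-1×I-2: Ee
⇒ E over [I-1,I-2,II-1,II-2]: 3 consistent
L/I-1 aff ·: Ll|LL
L/I-2 un ·: ll
L/II-1 aff I-1×I-2: Ll
L/II-2 aff I-1×I-2: Ll
⇒ L over [I-1,I-2,II-1,II-2]: 2 consistent
V/I-1 ? ·: Vv|VV
V/I-2 un ·: vv
V/II-1 ? I-1×I-2: vv|Vv
V/II-2 aff I-1×I-2: Vv
⇒ V over [I-1,I-2,II-1,II-2]: 3 consistent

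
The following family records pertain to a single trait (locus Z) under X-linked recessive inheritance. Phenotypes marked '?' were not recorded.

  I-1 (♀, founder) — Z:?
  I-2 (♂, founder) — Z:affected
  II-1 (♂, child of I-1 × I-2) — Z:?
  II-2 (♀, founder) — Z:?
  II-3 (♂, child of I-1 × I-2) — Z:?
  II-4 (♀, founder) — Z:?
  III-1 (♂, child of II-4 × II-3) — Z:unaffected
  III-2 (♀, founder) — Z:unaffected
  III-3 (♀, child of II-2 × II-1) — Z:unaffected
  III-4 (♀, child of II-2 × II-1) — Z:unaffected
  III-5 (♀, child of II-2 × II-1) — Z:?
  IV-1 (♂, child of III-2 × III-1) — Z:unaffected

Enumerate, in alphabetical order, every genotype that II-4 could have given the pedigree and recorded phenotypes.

II-4 ∈ {X^ZX^Z, X^ZX^z}

Z/I-1 ? ·: X^ZX^Z|X^ZX^z|X^zX^z
Z/I-2 aff ·: X^zY
Z/II-1 ? I-1×I-2: X^ZY|X^zY
Z/II-2 ? ·: X^ZX^Z|X^ZX^z|X^zX^z
Z/II-3 ? I-1×I-2: X^ZY|X^zY
Z/II-4 ? ·: X^ZX^Z|X^ZX^z
Z/III-1 un II-4×II-3: X^ZY
Z/III-2 un ·: X^ZX^Z|X^ZX^z
Z/III-3 un II-2×II-1: X^ZX^Z|X^ZX^z
Z/III-4 un II-2×II-1: X^ZX^Z|X^ZX^z
Z/III-5 ? II-2×II-1: X^ZX^Z|X^ZX^z|X^zX^z
Z/IV-1 un III-2×III-1: X^ZY
⇒ Z over [I-1,I-2,II-1,II-2,II-3,II-4,III-1,III-2,III-3,III-4,III-5,IV-1]: 156 consistent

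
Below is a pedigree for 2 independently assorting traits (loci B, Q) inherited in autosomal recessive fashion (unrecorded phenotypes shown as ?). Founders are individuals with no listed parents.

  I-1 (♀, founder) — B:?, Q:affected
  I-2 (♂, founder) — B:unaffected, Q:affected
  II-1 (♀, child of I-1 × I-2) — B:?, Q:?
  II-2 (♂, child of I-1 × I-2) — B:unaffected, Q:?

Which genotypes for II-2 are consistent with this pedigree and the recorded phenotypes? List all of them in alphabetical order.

B/I-1 ? ·: BB|Bb|bb
B/I-2 un ·: BB|Bb
B/II-1 ? I-1×I-2: BB|Bb|bb
B/II-2 un I-1×I-2: BB|Bb
⇒ B over [I-1,I-2,II-1,II-2]: 18 consistent
Q/I-1 aff ·: qq
Q/I-2 aff ·: qq
Q/II-1 ? I-1×I-2: qq
Q/II-2 ? I-1×I-2: qq
⇒ Q over [I-1,I-2,II-1,II-2]: 1 consistent

II-2 ∈ {BB qq, Bb qq}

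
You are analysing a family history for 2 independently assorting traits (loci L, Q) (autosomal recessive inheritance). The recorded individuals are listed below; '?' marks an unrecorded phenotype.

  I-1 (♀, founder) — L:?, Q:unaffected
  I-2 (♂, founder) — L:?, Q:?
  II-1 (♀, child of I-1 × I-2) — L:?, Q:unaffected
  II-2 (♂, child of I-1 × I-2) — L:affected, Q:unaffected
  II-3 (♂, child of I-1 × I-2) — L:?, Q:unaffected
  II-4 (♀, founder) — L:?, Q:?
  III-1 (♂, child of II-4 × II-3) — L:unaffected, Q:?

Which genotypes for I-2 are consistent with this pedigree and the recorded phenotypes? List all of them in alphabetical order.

L/I-1 ? ·: Ll|ll
L/I-2 ? ·: Ll|ll
L/II-1 ? I-1×I-2: LL|Ll|ll
L/II-2 aff I-1×I-2: ll
L/II-3 ? I-1×I-2: LL|Ll|ll
L/II-4 ? ·: LL|Ll|ll
L/III-1 un II-4×II-3: LL|Ll
⇒ L over [I-1,I-2,II-1,II-2,II-3,II-4,III-1]: 63 consistent
Q/I-1 un ·: QQ|Qq
Q/I-2 ? ·: QQ|Qq|qq
Q/II-1 un I-1×I-2: QQ|Qq
Q/II-2 un I-1×I-2: QQ|Qq
Q/II-3 un I-1×I-2: QQ|Qq
Q/II-4 ? ·: QQ|Qq|qq
Q/III-1 ? II-4×II-3: QQ|Qq|qq
⇒ Q over [I-1,I-2,II-1,II-2,II-3,II-4,III-1]: 150 consistent

I-2 ∈ {Ll QQ, Ll Qq, Ll qq, ll QQ, ll Qq, ll qq}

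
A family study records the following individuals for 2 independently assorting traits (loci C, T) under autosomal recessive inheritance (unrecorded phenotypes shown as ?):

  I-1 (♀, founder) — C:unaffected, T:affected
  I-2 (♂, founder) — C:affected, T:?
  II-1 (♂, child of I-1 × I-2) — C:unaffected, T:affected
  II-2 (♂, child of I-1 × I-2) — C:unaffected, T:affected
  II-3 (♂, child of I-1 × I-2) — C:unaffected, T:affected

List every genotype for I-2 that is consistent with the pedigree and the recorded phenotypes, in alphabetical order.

C/I-1 un ·: CC|Cc
C/I-2 aff ·: cc
C/II-1 un I-1×I-2: Cc
C/II-2 un I-1×I-2: Cc
C/II-3 un I-1×I-2: Cc
⇒ C over [I-1,I-2,II-1,II-2,II-3]: 2 consistent
T/I-1 aff ·: tt
T/I-2 ? ·: Tt|tt
T/II-1 aff I-1×I-2: tt
T/II-2 aff I-1×I-2: tt
T/II-3 aff I-1×I-2: tt
⇒ T over [I-1,I-2,II-1,II-2,II-3]: 2 consistent

I-2 ∈ {cc Tt, cc tt}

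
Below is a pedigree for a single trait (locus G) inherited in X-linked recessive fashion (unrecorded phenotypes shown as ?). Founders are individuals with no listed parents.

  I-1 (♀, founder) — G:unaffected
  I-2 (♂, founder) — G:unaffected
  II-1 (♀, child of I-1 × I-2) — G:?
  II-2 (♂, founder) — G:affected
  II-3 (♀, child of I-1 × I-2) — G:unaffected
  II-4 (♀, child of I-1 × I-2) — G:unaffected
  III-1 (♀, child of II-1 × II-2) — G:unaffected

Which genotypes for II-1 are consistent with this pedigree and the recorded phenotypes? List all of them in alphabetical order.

II-1 ∈ {X^GX^G, X^GX^g}

G/I-1 un ·: X^GX^G|X^GX^g
G/I-2 un ·: X^GY
G/II-1 ? I-1×I-2: X^GX^G|X^GX^g
G/II-2 aff ·: X^gY
G/II-3 un I-1×I-2: X^GX^G|X^GX^g
G/II-4 un I-1×I-2: X^GX^G|X^GX^g
G/III-1 un II-1×II-2: X^GX^g
⇒ G over [I-1,I-2,II-1,II-2,II-3,II-4,III-1]: 9 consistent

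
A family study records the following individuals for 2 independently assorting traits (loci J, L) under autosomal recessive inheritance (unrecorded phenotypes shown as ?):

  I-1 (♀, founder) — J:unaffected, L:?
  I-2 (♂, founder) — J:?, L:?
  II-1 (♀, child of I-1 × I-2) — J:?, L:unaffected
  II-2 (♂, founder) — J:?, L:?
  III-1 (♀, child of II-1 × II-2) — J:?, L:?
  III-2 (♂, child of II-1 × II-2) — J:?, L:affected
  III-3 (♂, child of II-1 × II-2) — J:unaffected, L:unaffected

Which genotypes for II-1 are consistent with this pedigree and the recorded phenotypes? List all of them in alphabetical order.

J/I-1 un ·: JJ|Jj
J/I-2 ? ·: JJ|Jj|jj
J/II-1 ? I-1×I-2: JJ|Jj|jj
J/II-2 ? ·: JJ|Jj|jj
J/III-1 ? II-1×II-2: JJ|Jj|jj
J/III-2 ? II-1×II-2: JJ|Jj|jj
J/III-3 un II-1×II-2: JJ|Jj
⇒ J over [I-1,I-2,II-1,II-2,III-1,III-2,III-3]: 200 consistent
L/I-1 ? ·: LL|Ll|ll
L/I-2 ? ·: LL|Ll|ll
L/II-1 un I-1×I-2: Ll
L/II-2 ? ·: Ll|ll
L/III-1 ? II-1×II-2: LL|Ll|ll
L/III-2 aff II-1×II-2: ll
L/III-3 un II-1×II-2: LL|Ll
⇒ L over [I-1,I-2,II-1,II-2,III-1,III-2,III-3]: 56 consistent

II-1 ∈ {JJ Ll, Jj Ll, jj Ll}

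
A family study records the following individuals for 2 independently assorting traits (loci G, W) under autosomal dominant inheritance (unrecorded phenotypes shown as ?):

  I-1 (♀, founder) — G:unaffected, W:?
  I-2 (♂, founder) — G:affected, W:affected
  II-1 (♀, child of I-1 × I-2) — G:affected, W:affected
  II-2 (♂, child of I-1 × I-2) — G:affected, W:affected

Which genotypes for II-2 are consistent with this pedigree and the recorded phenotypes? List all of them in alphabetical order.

II-2 ∈ {Gg WW, Gg Ww}

G/I-1 un ·: gg
G/I-2 aff ·: Gg|GG
G/II-1 aff I-1×I-2: Gg
G/II-2 aff I-1×I-2: Gg
⇒ G over [I-1,I-2,II-1,II-2]: 2 consistent
W/I-1 ? ·: ww|Ww|WW
W/I-2 aff ·: Ww|WW
W/II-1 aff I-1×I-2: Ww|WW
W/II-2 aff I-1×I-2: Ww|WW
⇒ W over [I-1,I-2,II-1,II-2]: 15 consistent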